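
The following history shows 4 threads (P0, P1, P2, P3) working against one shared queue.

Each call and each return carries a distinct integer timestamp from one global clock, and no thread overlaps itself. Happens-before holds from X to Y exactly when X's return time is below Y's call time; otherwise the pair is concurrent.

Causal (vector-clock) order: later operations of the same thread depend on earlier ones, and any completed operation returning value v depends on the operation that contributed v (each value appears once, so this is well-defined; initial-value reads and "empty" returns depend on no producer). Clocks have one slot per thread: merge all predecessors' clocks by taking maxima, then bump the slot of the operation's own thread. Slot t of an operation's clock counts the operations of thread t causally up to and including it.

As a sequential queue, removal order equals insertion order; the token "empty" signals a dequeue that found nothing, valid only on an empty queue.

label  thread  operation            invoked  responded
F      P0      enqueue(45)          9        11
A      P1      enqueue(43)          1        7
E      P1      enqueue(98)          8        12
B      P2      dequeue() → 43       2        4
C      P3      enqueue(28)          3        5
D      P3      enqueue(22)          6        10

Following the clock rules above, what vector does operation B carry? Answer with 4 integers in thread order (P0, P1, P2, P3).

(0, 1, 1, 0)

root op C, invoked 3: fresh clock plus P3's own tick → (0, 0, 0, 1)
root op A, invoked 1: fresh clock plus P1's own tick → (0, 1, 0, 0)
root op F, invoked 9: fresh clock plus P0's own tick → (1, 0, 0, 0)
D (invocation 6): componentwise max over VC(C)=(0, 0, 0, 1), +1 at P3, giving (0, 0, 0, 2)
B (invocation 2): componentwise max over VC(A)=(0, 1, 0, 0), +1 at P2, giving (0, 1, 1, 0)
E (invocation 8): componentwise max over VC(A)=(0, 1, 0, 0), +1 at P1, giving (0, 2, 0, 0)
target: VC(B) = (0, 1, 1, 0)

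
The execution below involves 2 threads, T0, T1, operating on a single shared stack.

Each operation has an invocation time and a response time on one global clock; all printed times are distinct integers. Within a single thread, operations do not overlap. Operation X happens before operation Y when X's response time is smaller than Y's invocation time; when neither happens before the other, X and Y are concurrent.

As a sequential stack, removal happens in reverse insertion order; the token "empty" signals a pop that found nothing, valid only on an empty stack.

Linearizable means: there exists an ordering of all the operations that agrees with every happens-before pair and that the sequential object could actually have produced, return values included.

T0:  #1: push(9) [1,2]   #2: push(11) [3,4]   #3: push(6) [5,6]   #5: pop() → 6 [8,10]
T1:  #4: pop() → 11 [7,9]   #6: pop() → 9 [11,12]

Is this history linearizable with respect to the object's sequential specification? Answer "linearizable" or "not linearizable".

a witness: #1, #2, #3, #5, #4, #6
1. #1 push(9), leaving stack <9>
2. #2 push(11), leaving stack <9,11>
3. #3 push(6), leaving stack <9,11,6>
4. #5 pop() → 6, leaving stack <9,11>
5. #4 pop() → 11, leaving stack <9>
6. #6 pop() → 9, leaving stack <>

linearizable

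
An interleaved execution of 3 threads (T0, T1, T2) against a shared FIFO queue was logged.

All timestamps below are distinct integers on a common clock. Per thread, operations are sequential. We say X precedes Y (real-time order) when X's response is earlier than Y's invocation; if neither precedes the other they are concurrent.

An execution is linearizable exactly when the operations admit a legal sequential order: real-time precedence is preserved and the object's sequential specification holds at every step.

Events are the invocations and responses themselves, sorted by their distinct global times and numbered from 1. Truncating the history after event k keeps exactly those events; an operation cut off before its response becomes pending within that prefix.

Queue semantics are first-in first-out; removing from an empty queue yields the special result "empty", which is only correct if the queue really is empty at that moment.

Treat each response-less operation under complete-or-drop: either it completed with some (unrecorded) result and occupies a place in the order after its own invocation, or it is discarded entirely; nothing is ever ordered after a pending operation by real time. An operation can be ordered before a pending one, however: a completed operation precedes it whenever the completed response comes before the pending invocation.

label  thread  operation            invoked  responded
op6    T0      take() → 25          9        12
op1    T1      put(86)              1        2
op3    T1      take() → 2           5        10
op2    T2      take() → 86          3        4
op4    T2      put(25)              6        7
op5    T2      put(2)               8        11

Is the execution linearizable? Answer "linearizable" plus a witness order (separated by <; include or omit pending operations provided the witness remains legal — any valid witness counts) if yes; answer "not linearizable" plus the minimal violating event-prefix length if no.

linearizable — witness: op1 < op2 < op4 < op5 < op6 < op3

after step 1 (op1 put(86)): queue <86>
after step 2 (op2 take() → 86): queue <>
after step 3 (op4 put(25)): queue <25>
after step 4 (op5 put(2)): queue <25,2>
after step 5 (op6 take() → 25): queue <2>
after step 6 (op3 take() → 2): queue <>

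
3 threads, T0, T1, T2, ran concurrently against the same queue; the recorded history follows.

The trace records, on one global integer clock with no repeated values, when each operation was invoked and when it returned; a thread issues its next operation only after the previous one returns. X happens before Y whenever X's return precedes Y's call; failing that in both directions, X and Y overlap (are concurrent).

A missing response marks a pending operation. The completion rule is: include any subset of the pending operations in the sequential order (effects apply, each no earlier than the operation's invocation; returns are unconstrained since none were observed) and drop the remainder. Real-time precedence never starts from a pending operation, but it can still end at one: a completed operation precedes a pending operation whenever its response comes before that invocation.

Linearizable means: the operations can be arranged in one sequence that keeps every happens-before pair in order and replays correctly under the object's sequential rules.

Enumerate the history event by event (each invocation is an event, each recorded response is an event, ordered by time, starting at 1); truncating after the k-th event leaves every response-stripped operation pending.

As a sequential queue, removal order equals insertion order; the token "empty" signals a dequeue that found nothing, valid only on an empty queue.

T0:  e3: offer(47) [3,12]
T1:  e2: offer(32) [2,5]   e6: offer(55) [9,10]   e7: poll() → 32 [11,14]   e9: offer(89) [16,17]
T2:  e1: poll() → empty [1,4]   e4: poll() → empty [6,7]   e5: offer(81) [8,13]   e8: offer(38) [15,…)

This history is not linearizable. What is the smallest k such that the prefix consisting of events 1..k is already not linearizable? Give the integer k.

a valid linearization of events 1..6 exists, for instance e1, e2:
after step 1 (e1 poll() → empty): queue <>
after step 2 (e2 offer(32)): queue <32>
once event 7 joins (e4's response, time 7), exhaustive search finds no witness
no escape via the 1 pending operation (e3): every completion choice fails
e.g. e1, e2, e4 (pending dropped): illegal at step 3, since e4 poll() → empty cannot apply there
e.g. e2, e1, e4 (pending dropped): illegal at step 2, since e1 poll() → empty cannot apply there

7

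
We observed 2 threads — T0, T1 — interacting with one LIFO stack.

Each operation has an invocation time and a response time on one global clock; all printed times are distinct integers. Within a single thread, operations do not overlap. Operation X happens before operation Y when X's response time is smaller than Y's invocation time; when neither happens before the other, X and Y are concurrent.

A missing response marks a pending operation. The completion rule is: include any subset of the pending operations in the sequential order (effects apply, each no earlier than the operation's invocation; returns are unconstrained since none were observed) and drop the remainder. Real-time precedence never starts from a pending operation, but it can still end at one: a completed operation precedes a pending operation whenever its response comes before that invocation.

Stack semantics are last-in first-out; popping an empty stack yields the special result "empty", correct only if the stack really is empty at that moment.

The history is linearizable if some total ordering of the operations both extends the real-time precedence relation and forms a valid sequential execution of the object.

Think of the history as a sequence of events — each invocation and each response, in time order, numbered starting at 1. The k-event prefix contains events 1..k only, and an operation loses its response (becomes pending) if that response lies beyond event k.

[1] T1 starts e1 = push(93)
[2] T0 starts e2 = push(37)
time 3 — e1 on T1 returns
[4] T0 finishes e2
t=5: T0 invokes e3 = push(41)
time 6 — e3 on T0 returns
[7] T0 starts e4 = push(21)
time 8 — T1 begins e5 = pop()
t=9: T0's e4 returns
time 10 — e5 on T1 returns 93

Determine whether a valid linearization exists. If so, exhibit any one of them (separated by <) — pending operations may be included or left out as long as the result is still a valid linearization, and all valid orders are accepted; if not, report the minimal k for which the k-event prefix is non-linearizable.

through event 9 a valid linearization exists; event 10 (e5 responding at time 10) ends that
5 completed operations, 4 real-time-consistent orders — every LIFO stack replay fails
one such order, e1, e2, e3, e4, e5, breaks at step 5 where e5 pop() → 93 is illegal
one such order, e1, e2, e3, e5, e4, breaks at step 4 where e5 pop() → 93 is illegal

not linearizable — minimal violating prefix: 10 events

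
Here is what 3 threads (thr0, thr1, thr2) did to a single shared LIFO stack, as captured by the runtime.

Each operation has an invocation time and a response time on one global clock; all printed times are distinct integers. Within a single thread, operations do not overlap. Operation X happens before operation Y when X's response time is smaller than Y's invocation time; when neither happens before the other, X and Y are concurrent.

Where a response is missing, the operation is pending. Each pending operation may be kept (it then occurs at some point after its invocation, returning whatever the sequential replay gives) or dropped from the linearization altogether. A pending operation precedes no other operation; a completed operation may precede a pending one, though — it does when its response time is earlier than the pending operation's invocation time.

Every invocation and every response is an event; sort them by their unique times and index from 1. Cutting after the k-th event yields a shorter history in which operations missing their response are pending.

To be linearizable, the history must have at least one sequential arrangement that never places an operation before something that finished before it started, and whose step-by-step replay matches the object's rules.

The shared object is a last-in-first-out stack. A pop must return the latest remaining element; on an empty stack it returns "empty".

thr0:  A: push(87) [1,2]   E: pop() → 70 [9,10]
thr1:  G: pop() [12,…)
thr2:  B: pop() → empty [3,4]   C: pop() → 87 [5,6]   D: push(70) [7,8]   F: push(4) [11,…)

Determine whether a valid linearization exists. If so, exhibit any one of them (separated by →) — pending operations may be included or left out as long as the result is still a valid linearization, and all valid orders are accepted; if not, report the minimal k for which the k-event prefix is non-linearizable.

not linearizable — minimal violating prefix: 4 events

through event 3 a valid linearization exists; event 4 (B responding at time 4) ends that
one real-time candidate order over the 2 completed operations — the LIFO stack replay rejects it
take A, B: step 2 already fails, because B pop() → empty cannot occur there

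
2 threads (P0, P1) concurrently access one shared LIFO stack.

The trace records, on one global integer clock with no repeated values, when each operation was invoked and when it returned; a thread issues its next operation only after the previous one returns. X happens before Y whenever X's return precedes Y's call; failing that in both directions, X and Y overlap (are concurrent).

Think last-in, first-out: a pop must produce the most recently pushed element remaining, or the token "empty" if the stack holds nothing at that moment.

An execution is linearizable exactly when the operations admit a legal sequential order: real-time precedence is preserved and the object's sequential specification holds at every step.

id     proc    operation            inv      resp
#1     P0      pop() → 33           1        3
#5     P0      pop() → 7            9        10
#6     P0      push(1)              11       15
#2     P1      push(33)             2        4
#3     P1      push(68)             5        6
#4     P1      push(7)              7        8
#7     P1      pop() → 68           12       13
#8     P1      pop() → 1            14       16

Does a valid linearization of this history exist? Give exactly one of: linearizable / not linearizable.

linearizable

one valid linearization: #2, #1, #3, #4, #5, #7, #6, #8
step 1: #2 push(33) — stack <33>
step 2: #1 pop() → 33 — stack <>
step 3: #3 push(68) — stack <68>
step 4: #4 push(7) — stack <68,7>
step 5: #5 pop() → 7 — stack <68>
step 6: #7 pop() → 68 — stack <>
step 7: #6 push(1) — stack <1>
step 8: #8 pop() → 1 — stack <>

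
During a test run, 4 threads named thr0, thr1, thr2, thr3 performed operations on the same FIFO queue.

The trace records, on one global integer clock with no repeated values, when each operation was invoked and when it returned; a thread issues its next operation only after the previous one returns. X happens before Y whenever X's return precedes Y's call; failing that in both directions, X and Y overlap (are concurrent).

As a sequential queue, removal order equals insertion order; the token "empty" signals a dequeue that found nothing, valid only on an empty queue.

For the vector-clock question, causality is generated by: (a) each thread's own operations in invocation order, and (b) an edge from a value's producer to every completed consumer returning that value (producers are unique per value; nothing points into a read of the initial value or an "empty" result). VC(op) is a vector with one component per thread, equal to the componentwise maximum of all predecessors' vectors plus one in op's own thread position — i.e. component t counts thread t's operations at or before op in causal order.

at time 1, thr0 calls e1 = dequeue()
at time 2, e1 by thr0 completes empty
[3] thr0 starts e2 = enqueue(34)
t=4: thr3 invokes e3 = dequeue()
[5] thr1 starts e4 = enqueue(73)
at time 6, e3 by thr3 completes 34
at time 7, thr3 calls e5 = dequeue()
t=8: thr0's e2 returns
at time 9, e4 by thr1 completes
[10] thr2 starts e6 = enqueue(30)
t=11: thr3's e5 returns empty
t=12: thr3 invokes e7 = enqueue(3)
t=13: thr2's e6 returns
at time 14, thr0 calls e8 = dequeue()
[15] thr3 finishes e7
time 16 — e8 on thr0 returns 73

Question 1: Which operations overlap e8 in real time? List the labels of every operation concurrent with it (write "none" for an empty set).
e8 spans [14,16]: anything still running between times 14 and 16 counts as concurrent
e1 [1,2]: before
e2 [3,8]: before
e3 [4,6]: before
e4 [5,9]: before
e5 [7,11]: before
e6 [10,13]: before
e7 [12,15]: concurrent

e7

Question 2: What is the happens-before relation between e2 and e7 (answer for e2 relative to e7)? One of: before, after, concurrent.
e2 spans [3,8], e7 spans [12,15]
resp(e2)=8 < inv(e7)=12

before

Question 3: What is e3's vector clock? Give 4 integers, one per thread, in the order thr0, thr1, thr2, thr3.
e6, invoked 10, has no incoming edges; only thr2's bump applies → (0, 0, 1, 0)
e4, invoked 5, has no incoming edges; only thr1's bump applies → (0, 1, 0, 0)
e1, invoked 1, has no incoming edges; only thr0's bump applies → (1, 0, 0, 0)
merge at e2 (invoked 3): VC(e1)=(1, 0, 0, 0), own-thread bump on thr0 → (2, 0, 0, 0)
merge at e3 (invoked 4): VC(e2)=(2, 0, 0, 0), own-thread bump on thr3 → (2, 0, 0, 1)
merge at e5 (invoked 7): VC(e3)=(2, 0, 0, 1), own-thread bump on thr3 → (2, 0, 0, 2)
merge at e8 (invoked 14): VC(e2)=(2, 0, 0, 0), VC(e4)=(0, 1, 0, 0), own-thread bump on thr0 → (3, 1, 0, 0)
merge at e7 (invoked 12): VC(e5)=(2, 0, 0, 2), own-thread bump on thr3 → (2, 0, 0, 3)
target: VC(e3) = (2, 0, 0, 1)

(2, 0, 0, 1)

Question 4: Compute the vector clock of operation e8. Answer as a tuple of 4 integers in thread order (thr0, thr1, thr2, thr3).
no predecessors for e6 (invoked 10): thr2 increments from zero → (0, 0, 1, 0)
no predecessors for e4 (invoked 5): thr1 increments from zero → (0, 1, 0, 0)
no predecessors for e1 (invoked 1): thr0 increments from zero → (1, 0, 0, 0)
e2, invoked 3, takes VC(e1)=(1, 0, 0, 0) under max, adds 1 for thr0 → (2, 0, 0, 0)
e3, invoked 4, takes VC(e2)=(2, 0, 0, 0) under max, adds 1 for thr3 → (2, 0, 0, 1)
e5, invoked 7, takes VC(e3)=(2, 0, 0, 1) under max, adds 1 for thr3 → (2, 0, 0, 2)
e8, invoked 14, takes VC(e2)=(2, 0, 0, 0), VC(e4)=(0, 1, 0, 0) under max, adds 1 for thr0 → (3, 1, 0, 0)
e7, invoked 12, takes VC(e5)=(2, 0, 0, 2) under max, adds 1 for thr3 → (2, 0, 0, 3)
target: VC(e8) = (3, 1, 0, 0)

(3, 1, 0, 0)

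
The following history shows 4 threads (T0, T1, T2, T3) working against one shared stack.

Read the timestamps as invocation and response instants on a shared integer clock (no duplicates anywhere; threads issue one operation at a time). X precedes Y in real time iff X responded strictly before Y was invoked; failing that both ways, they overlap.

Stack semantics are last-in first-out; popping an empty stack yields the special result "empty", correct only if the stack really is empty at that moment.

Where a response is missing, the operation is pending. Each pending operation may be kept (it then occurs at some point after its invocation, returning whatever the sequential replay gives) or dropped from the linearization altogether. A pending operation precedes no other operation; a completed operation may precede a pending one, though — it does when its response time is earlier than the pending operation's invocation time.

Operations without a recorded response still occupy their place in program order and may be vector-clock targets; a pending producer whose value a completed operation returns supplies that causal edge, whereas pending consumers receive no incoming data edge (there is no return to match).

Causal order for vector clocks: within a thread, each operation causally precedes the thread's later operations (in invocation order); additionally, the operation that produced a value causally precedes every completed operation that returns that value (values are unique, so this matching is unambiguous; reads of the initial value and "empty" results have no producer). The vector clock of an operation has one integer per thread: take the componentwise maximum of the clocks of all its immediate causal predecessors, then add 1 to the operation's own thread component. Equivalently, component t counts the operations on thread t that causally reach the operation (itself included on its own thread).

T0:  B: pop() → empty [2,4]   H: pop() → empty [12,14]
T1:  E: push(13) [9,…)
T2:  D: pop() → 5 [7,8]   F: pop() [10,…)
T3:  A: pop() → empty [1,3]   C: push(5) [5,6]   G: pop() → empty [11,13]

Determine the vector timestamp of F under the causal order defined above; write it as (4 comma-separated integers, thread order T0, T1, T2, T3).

invoked at 1, A has no predecessors; its own T3 bump gives (0, 0, 0, 1)
invoked at 9, E has no predecessors; its own T1 bump gives (0, 1, 0, 0)
invoked at 2, B has no predecessors; its own T0 bump gives (1, 0, 0, 0)
C, invoked 5, takes VC(A)=(0, 0, 0, 1) under max, adds 1 for T3 → (0, 0, 0, 2)
H, invoked 12, takes VC(B)=(1, 0, 0, 0) under max, adds 1 for T0 → (2, 0, 0, 0)
G, invoked 11, takes VC(C)=(0, 0, 0, 2) under max, adds 1 for T3 → (0, 0, 0, 3)
D, invoked 7, takes VC(C)=(0, 0, 0, 2) under max, adds 1 for T2 → (0, 0, 1, 2)
F, invoked 10, takes VC(D)=(0, 0, 1, 2) under max, adds 1 for T2 → (0, 0, 2, 2)
target: VC(F) = (0, 0, 2, 2)

(0, 0, 2, 2)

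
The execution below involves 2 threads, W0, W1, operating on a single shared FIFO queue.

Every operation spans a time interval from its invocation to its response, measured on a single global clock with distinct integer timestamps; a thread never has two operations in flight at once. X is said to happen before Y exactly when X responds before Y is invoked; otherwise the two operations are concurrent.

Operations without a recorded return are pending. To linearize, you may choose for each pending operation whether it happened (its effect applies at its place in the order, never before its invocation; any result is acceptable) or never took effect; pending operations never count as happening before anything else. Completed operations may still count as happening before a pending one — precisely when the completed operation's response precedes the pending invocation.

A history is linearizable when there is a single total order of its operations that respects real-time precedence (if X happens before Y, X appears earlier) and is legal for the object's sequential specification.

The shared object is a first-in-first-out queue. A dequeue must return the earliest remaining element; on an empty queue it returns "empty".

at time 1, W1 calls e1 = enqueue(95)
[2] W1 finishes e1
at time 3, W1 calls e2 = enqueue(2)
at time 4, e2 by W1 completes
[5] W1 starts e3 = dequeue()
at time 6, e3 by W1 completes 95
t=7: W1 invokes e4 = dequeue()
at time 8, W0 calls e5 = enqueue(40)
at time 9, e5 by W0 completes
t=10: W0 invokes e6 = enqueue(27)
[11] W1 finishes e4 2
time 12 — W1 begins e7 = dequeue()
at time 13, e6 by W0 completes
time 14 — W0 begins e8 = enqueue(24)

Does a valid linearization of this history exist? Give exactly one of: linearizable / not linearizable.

linearizable

one valid linearization: e1, e2, e3, e4, e5, e6
step 1: e1 enqueue(95) — queue <95>
step 2: e2 enqueue(2) — queue <95,2>
step 3: e3 dequeue() → 95 — queue <2>
step 4: e4 dequeue() → 2 — queue <>
step 5: e5 enqueue(40) — queue <40>
step 6: e6 enqueue(27) — queue <40,27>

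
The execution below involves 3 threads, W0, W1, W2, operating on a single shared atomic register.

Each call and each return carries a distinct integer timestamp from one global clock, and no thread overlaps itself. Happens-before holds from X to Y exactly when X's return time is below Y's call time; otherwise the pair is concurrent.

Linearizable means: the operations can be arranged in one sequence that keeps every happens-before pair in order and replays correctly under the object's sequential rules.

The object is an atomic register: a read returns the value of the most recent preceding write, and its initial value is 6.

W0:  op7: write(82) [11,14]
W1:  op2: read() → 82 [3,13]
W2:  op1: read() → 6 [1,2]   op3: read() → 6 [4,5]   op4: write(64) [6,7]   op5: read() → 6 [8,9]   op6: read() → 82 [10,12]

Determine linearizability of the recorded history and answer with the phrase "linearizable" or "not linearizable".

through event 8 a valid linearization exists; event 9 (op5 responding at time 9) ends that
the completed operations (4 total) allow one real-time order; the atomic register replay rejects it
including or dropping the 1 pending operation (op2) in any combination fails
e.g. op1, op3, op4, op5 (pending dropped): illegal at step 4, since op5 read() → 6 cannot apply there

not linearizable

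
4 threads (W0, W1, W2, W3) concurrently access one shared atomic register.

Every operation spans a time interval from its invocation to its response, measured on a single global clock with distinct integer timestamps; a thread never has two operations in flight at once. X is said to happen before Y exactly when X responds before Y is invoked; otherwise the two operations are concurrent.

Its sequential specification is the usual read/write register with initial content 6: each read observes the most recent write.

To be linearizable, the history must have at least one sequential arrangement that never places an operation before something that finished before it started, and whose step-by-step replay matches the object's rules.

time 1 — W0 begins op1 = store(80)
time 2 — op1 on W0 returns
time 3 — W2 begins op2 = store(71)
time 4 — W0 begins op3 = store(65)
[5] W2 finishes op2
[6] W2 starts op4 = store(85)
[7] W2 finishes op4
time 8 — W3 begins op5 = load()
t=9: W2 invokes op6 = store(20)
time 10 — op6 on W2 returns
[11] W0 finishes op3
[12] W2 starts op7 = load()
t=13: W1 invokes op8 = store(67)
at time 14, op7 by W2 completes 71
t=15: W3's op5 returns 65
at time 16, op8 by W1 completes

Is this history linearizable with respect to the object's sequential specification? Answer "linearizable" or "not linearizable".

the violation lands at event 14, op7's response at time 14: events 1..13 linearize, events 1..14 do not
all 4 real-time-respecting orders fail — 6 completed atomic register operations, no legal replay
every completion of the 2 pending operations (op5, op8) was checked; none linearizes
e.g. op1, op2, op3, op4, op6, op7 (pending dropped): illegal at step 6, since op7 load() → 71 cannot apply there
e.g. op1, op2, op4, op3, op6, op7 (pending dropped): illegal at step 6, since op7 load() → 71 cannot apply there

not linearizable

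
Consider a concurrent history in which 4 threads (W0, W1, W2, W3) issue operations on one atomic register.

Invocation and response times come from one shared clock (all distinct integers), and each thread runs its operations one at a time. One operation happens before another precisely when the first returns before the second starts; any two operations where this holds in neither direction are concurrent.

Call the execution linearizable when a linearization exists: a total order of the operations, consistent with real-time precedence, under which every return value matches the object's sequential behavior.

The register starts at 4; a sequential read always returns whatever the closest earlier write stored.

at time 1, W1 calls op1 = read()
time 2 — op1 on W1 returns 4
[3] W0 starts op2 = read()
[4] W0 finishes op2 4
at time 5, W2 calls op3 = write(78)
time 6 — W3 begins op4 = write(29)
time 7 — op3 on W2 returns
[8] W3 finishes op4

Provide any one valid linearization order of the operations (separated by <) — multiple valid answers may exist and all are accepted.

step 1: op1 read() → 4 — value 4
step 2: op2 read() → 4 — value 4
step 3: op3 write(78) — value 78
step 4: op4 write(29) — value 29

op1 < op2 < op3 < op4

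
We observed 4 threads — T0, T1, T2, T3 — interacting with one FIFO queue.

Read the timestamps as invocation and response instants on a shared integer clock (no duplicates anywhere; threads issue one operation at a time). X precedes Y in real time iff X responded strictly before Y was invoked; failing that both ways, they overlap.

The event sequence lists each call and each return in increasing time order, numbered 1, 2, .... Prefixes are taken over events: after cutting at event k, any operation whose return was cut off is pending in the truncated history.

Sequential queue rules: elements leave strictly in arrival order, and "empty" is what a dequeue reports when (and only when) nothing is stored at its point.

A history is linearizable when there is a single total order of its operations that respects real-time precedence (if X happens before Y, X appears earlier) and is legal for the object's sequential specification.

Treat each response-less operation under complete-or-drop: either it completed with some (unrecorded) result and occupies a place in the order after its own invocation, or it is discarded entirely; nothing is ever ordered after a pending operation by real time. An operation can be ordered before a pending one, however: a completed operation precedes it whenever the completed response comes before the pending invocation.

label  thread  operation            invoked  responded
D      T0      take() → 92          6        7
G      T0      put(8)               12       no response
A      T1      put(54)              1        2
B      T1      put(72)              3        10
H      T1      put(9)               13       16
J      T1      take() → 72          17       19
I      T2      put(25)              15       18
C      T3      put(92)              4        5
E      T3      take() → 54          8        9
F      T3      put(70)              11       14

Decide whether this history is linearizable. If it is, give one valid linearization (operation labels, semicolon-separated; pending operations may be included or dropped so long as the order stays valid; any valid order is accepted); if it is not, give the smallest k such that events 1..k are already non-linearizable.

the violation lands at event 7, D's response at time 7: events 1..6 linearize, events 1..7 do not
one real-time candidate order over the 3 completed operations — the FIFO queue replay rejects it
every completion of the 1 pending operation (B) was checked; none linearizes
sample order A, C, D (pending dropped) stalls at step 3 — D take() → 92 has no legal effect

not linearizable — minimal violating prefix: 7 events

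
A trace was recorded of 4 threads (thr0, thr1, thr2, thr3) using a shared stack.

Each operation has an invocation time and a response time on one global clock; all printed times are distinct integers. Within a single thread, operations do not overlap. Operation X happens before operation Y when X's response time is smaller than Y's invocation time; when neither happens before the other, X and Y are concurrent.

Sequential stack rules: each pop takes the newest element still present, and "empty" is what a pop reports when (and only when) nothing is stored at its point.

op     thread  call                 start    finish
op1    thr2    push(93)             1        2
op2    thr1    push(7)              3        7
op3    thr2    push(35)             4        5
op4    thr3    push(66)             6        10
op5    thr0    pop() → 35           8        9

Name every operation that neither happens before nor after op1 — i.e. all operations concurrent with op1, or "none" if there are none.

none

op1 spans [1,2]: anything still running between times 1 and 2 counts as concurrent
op2 [3,7]: after
op3 [4,5]: after
op4 [6,10]: after
op5 [8,9]: after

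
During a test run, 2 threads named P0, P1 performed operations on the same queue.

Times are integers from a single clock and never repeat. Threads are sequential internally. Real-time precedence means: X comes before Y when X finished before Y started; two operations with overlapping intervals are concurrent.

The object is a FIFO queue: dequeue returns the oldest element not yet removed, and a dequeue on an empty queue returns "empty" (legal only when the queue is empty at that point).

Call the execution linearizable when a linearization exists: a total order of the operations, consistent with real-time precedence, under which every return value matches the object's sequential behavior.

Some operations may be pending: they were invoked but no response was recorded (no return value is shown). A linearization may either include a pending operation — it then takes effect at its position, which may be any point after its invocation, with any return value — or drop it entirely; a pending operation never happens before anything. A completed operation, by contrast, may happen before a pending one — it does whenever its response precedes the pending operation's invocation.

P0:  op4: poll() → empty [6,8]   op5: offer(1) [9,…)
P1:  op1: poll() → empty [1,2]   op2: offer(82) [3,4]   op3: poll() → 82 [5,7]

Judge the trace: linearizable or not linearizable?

witness order: op1, op2, op3, op4
after step 1 (op1 poll() → empty): queue <>
after step 2 (op2 offer(82)): queue <82>
after step 3 (op3 poll() → 82): queue <>
after step 4 (op4 poll() → empty): queue <>

linearizable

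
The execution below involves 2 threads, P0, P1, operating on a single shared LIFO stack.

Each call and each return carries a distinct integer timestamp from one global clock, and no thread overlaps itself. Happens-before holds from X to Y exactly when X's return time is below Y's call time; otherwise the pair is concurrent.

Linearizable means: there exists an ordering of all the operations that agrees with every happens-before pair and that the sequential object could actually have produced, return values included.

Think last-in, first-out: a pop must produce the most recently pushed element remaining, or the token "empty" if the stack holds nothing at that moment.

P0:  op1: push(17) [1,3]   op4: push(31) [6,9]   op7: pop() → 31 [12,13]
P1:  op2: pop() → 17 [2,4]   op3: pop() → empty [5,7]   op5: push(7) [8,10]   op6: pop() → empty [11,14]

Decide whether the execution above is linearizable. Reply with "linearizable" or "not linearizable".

not linearizable

through event 13 a valid linearization exists; event 14 (op6 responding at time 14) ends that
all 12 real-time-respecting orders fail — 7 completed LIFO stack operations, no legal replay
take op1, op2, op3, op4, op5, op6, op7: step 6 already fails, because op6 pop() → empty cannot occur there
take op1, op2, op3, op4, op5, op7, op6: step 6 already fails, because op7 pop() → 31 cannot occur there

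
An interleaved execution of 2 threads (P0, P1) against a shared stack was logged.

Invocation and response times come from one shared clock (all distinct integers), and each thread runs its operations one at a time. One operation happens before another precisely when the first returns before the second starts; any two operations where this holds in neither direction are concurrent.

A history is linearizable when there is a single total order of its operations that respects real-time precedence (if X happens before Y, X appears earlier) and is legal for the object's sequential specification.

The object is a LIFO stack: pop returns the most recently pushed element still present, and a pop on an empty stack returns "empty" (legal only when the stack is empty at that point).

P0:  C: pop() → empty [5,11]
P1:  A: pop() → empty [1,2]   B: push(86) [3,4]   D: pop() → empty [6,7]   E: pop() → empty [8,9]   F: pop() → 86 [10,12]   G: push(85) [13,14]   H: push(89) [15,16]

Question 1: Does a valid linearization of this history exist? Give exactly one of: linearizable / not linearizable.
the violation lands at event 11, C's response at time 11: events 1..10 linearize, events 1..11 do not
5 completed operations, 3 real-time-consistent orders — every stack replay fails
completion choices over the 1 pending operation (F) were checked; none helps
e.g. A, B, C, D, E (pending dropped): illegal at step 3, since C pop() → empty cannot apply there
e.g. A, B, D, C, E (pending dropped): illegal at step 3, since D pop() → empty cannot apply there

not linearizable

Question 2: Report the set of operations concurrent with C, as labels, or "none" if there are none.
C runs from 5 to 11; window-overlapping ops are concurrent
A [1,2]: before
B [3,4]: before
D [6,7]: concurrent
E [8,9]: concurrent
F [10,12]: concurrent
G [13,14]: after
H [15,16]: after

D, E, F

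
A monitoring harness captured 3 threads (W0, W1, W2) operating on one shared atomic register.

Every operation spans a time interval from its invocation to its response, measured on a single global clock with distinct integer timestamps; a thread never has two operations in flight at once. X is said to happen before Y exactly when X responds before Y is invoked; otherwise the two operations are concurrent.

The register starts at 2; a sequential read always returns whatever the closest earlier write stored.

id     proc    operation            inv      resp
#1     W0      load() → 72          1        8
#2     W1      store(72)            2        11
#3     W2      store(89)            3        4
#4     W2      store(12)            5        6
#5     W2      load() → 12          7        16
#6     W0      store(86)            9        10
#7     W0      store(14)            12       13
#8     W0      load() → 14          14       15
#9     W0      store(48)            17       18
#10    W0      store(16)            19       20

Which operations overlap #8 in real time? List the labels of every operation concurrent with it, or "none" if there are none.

#5

#8 spans [14,15]; an op avoiding the whole window 14..15 is ordered, any other is concurrent
#1 [1,8]: before
#2 [2,11]: before
#3 [3,4]: before
#4 [5,6]: before
#5 [7,16]: concurrent
#6 [9,10]: before
#7 [12,13]: before
#9 [17,18]: after
#10 [19,20]: after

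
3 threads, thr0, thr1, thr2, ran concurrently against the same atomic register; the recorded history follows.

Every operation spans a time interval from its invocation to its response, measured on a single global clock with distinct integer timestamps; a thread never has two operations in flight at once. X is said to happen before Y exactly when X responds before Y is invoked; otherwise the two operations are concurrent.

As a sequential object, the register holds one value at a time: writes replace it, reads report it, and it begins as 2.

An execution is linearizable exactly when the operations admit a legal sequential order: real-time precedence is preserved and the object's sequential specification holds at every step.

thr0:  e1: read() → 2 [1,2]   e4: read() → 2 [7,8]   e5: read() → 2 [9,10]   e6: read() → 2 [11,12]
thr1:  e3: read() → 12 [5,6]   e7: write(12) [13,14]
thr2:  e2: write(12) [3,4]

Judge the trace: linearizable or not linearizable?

prefix check: 1..7 passes, 1..8 fails once e4's time-8 response joins
exactly one order of the 4 completed ops respects real time; the atomic register replay fails
sample order e1, e2, e3, e4 stalls at step 4 — e4 read() → 2 has no legal effect

not linearizable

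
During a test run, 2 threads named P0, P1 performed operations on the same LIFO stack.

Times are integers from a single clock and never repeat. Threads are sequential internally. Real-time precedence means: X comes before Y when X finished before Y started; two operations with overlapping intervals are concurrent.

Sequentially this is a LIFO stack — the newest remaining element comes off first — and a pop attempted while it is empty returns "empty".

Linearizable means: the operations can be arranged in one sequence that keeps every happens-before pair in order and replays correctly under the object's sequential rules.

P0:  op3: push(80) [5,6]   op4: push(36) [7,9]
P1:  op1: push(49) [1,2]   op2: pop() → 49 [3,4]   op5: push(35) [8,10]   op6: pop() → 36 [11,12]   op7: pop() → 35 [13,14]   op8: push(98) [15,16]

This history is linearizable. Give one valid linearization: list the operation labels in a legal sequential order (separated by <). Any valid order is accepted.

after step 1 (op1 push(49)): stack <49>
after step 2 (op2 pop() → 49): stack <>
after step 3 (op3 push(80)): stack <80>
after step 4 (op5 push(35)): stack <80,35>
after step 5 (op4 push(36)): stack <80,35,36>
after step 6 (op6 pop() → 36): stack <80,35>
after step 7 (op7 pop() → 35): stack <80>
after step 8 (op8 push(98)): stack <80,98>

op1 < op2 < op3 < op5 < op4 < op6 < op7 < op8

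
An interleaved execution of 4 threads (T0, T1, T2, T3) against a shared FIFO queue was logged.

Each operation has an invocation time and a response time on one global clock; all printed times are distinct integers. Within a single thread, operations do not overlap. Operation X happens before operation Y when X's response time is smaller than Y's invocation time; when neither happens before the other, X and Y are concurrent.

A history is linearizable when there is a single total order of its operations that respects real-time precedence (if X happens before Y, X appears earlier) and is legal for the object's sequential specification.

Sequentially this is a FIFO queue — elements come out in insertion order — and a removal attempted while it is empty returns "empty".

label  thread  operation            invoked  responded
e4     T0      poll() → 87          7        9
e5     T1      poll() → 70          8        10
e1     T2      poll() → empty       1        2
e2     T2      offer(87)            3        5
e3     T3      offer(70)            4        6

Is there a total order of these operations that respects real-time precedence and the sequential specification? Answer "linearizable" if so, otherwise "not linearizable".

linearizable

a witness: e1, e2, e3, e4, e5
after step 1 (e1 poll() → empty): queue <>
after step 2 (e2 offer(87)): queue <87>
after step 3 (e3 offer(70)): queue <87,70>
after step 4 (e4 poll() → 87): queue <70>
after step 5 (e5 poll() → 70): queue <>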